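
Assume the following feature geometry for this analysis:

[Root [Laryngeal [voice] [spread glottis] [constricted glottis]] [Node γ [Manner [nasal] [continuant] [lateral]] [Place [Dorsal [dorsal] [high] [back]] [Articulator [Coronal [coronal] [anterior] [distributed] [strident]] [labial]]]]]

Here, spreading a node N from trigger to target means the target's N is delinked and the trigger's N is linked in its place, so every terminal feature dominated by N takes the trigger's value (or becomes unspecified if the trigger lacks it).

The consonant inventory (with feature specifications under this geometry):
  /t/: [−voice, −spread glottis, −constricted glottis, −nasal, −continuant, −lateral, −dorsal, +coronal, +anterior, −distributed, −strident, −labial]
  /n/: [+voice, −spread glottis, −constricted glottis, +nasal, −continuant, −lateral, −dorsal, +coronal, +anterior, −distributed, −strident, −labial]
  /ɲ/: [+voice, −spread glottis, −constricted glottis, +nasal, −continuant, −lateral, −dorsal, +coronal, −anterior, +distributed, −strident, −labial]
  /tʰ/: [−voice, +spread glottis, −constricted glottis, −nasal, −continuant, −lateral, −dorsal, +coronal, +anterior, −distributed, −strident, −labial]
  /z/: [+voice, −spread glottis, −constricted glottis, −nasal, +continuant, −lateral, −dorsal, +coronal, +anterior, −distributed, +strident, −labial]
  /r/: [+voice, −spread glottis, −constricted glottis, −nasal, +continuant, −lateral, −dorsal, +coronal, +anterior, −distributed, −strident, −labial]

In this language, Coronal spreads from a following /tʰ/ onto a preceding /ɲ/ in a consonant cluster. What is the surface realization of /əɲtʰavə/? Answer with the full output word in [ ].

[əntʰavə]

The Coronal node dominates the terminals [coronal], [anterior], [distributed], [strident].
The target acquires /tʰ/'s values for everything under Coronal — [+coronal], [+anterior], [−distributed], [−strident] — while keeping its own [voice], [spread glottis], [constricted glottis], ….
Among the inventory, only /n/ has exactly this specification, giving the surface form [əntʰavə].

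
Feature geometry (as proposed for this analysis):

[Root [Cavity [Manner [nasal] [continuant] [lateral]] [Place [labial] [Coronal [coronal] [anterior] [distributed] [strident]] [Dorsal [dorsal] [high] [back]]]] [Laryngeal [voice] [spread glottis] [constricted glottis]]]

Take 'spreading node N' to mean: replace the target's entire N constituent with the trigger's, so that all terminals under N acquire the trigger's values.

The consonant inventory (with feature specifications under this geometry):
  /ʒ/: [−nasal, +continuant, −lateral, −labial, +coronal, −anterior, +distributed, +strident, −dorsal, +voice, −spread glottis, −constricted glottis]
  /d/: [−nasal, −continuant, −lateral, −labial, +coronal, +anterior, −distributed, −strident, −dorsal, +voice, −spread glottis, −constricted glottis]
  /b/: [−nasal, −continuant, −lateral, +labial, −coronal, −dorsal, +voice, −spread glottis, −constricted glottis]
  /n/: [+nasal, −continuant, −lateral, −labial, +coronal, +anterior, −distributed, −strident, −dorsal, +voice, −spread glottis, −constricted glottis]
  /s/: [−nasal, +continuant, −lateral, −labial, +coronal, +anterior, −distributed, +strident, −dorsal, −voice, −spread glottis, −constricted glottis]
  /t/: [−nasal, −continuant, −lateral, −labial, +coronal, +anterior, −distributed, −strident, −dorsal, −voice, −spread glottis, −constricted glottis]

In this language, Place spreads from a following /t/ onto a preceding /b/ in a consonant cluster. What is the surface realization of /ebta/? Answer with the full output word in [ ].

Terminals under Place in this geometry: [labial], [coronal], [anterior], [distributed], [strident], [dorsal], [high], [back].
After delinking /b/'s Place and linking /t/'s, the affected terminals become [−labial], [+coronal], [+anterior], [−distributed], [−strident], [−dorsal]; [nasal], [continuant], [lateral], … (outside Place) are retained from /b/.
This feature bundle is that of [d], so /ebta/ surfaces as [edta].

[edta]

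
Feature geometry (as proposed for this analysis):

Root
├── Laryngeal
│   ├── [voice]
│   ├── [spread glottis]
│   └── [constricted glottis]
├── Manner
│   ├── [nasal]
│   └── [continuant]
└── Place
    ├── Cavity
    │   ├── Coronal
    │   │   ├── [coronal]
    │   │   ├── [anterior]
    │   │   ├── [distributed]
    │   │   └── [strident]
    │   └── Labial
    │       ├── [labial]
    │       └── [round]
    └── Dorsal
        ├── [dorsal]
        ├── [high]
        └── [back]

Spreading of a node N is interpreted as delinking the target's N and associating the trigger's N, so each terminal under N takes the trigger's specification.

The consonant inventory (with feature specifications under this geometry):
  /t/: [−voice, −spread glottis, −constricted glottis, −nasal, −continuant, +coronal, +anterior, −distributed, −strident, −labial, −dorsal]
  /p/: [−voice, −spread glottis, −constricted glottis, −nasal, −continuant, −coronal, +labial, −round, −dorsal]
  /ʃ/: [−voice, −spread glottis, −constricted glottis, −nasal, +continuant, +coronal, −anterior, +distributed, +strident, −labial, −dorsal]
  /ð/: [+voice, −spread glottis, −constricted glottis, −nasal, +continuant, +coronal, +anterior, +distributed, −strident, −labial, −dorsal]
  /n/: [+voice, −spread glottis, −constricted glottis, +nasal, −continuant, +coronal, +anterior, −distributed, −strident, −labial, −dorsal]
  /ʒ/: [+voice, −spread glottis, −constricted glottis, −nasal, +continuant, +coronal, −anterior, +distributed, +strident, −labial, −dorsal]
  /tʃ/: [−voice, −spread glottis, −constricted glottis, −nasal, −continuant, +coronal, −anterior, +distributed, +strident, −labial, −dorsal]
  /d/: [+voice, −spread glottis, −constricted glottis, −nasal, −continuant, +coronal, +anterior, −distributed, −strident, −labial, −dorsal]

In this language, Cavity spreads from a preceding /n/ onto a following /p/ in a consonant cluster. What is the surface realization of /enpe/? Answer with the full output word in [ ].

[ente]

Cavity immediately or transitively dominates [coronal], [anterior], [distributed], [strident], [labial], [round].
The target acquires /n/'s values for everything under Cavity — [+coronal], [+anterior], [−distributed], [−strident], [−labial] — while keeping its own [voice], [spread glottis], [constricted glottis], ….
The resulting bundle matches /t/ in the inventory; substituting it for /p/ gives [ente].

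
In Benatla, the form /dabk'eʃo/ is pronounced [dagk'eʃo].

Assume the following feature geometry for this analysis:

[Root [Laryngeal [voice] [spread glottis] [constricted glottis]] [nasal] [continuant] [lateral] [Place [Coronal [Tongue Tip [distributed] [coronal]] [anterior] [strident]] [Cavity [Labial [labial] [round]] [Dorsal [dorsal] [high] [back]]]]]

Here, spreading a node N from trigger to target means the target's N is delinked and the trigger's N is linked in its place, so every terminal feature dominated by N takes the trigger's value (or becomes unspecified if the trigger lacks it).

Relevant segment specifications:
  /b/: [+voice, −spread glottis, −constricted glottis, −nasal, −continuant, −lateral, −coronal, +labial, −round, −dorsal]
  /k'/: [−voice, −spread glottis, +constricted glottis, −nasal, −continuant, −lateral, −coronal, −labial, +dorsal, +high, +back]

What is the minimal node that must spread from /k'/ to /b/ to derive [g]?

Cavity

Feature comparison: [labial], [round], [dorsal], [high], [back] differ between /b/ and [g]; the remaining terminals match.
Tracing each changed feature up the tree, the paths first meet at Cavity; any lower node misses at least one of them.
If Cavity spreads, every terminal under it takes /k'/'s value, producing [g] as observed.
Features on which the two segments disagree outside Cavity, such as [constricted glottis], [voice], are unchanged — nothing dominating them spread, and Cavity is the minimal sufficient constituent.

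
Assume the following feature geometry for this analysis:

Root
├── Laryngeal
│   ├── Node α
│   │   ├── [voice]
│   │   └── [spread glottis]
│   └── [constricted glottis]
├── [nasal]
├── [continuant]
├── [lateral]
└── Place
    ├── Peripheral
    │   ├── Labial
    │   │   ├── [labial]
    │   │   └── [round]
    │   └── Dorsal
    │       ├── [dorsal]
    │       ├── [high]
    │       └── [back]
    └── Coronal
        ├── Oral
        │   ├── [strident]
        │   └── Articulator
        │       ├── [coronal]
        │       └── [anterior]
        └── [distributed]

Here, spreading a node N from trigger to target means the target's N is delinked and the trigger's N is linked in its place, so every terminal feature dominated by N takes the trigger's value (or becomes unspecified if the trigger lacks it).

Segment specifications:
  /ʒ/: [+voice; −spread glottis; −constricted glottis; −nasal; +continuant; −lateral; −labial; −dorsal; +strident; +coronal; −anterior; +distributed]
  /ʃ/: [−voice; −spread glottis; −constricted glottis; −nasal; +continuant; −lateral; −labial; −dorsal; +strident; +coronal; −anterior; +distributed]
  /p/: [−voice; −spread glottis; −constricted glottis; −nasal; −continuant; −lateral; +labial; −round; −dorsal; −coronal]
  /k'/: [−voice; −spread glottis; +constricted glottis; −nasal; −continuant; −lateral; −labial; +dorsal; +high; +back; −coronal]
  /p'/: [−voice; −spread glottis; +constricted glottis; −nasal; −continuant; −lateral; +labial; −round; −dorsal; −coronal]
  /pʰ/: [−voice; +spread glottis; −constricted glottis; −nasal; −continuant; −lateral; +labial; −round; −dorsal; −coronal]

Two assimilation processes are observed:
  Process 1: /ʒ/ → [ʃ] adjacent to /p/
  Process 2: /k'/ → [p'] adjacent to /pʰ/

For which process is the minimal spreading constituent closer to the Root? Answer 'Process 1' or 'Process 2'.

In Process 1, [voice] changes, so the minimal spreading node is [voice] at depth 3.
Process 2 alters [labial], [round], [dorsal], [high], [back]; the lowest common ancestor is Peripheral (depth 2 from Root).
Peripheral (depth 2) sits above [voice] (depth 3), making Process 2 the one with the higher spreading node.

Process 2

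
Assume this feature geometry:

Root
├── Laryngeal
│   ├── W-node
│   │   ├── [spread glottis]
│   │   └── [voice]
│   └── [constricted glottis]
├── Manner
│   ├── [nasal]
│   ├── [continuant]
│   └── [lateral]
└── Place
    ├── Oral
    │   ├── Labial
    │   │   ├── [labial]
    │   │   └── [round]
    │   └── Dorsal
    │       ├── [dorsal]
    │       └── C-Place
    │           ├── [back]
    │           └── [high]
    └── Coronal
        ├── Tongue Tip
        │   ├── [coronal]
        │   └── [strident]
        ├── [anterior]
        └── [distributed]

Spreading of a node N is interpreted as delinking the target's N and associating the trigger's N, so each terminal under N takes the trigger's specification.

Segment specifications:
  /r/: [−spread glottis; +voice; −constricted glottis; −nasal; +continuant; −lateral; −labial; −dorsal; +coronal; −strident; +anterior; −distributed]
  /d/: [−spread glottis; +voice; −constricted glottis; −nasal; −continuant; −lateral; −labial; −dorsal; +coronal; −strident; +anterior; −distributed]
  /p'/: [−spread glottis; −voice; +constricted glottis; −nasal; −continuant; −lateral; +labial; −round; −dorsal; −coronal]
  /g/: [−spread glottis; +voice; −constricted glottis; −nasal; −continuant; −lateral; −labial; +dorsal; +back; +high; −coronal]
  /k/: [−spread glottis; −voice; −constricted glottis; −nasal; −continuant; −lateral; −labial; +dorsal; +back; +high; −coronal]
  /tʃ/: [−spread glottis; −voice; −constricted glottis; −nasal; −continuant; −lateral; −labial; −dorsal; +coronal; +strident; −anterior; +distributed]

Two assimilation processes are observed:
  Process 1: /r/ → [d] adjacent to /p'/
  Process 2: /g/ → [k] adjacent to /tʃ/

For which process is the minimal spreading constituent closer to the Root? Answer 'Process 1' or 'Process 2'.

Process 1

In Process 1, [continuant] changes, so the minimal spreading node is [continuant] at depth 2.
Process 2 alters [voice]; the lowest dominating node is [voice] (depth 3 from Root).
[continuant] is closer to Root than [voice], so Process 1 spreads the higher node.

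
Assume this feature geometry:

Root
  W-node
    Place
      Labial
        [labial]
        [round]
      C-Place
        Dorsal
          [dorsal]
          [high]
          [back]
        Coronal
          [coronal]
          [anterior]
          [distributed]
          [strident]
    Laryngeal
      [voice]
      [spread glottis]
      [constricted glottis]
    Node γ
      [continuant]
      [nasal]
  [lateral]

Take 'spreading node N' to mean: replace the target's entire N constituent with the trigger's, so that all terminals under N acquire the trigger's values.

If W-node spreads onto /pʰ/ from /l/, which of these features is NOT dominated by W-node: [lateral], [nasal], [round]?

[lateral]

W-node dominates exactly [labial], [round], [dorsal], [high], [back], [coronal], [anterior], [distributed], [strident], [voice], [spread glottis], [constricted glottis], [continuant], [nasal].
[nasal], [round] all lie under W-node, so they are overwritten when W-node spreads.
[lateral] is not within the W-node subtree (it hangs from Root), so /pʰ/'s [lateral] value survives.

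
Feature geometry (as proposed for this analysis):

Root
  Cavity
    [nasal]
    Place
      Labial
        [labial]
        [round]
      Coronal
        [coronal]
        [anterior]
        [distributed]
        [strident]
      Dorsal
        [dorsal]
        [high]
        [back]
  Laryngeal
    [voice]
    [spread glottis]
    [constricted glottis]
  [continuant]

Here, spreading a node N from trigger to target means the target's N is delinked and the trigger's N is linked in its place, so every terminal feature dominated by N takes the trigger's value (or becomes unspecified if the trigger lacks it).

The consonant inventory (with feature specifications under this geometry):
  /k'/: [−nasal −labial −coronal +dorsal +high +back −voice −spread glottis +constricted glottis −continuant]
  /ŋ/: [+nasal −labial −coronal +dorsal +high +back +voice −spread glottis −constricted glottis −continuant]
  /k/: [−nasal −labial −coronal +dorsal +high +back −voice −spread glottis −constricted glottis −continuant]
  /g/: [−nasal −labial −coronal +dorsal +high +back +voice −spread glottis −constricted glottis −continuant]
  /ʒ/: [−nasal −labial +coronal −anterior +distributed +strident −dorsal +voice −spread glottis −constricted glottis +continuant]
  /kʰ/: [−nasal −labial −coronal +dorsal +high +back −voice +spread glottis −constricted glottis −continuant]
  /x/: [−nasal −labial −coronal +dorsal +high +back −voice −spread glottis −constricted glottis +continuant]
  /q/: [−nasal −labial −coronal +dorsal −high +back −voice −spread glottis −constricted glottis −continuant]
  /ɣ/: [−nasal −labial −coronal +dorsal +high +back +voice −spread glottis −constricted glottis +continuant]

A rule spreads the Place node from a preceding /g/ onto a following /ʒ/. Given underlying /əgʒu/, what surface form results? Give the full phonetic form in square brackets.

[əgɣu]

Terminals under Place in this geometry: [labial], [round], [coronal], [anterior], [distributed], [strident], [dorsal], [high], [back].
Spreading Place from /g/ onto /ʒ/ replaces those values with /g/'s: [−labial], [−coronal], [+dorsal], [+high], [+back]. Features outside Place ([nasal], [voice], [spread glottis], …) stay as in /ʒ/.
Among the inventory, only /ɣ/ has exactly this specification, giving the surface form [əgɣu].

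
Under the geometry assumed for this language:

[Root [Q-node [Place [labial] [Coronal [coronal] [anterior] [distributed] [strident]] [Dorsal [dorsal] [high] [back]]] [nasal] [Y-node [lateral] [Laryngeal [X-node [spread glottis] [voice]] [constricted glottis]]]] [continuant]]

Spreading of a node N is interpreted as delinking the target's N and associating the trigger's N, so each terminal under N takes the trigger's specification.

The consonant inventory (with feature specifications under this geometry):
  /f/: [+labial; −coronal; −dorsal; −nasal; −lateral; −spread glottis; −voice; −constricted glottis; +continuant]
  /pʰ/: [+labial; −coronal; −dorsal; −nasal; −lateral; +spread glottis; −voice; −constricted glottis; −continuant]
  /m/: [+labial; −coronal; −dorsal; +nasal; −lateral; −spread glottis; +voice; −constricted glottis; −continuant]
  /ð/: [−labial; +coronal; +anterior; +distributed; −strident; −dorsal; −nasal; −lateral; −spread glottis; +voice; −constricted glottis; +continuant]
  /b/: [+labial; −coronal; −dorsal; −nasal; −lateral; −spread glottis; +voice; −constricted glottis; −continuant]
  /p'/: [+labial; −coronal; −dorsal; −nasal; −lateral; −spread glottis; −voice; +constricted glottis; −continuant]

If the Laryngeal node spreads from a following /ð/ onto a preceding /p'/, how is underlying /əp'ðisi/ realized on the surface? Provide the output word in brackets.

The Laryngeal node dominates the terminals [spread glottis], [voice], [constricted glottis].
Spreading Laryngeal from /ð/ onto /p'/ replaces those values with /ð/'s: [−spread glottis], [+voice], [−constricted glottis]. Features outside Laryngeal ([labial], [coronal], [dorsal], …) stay as in /p'/.
Among the inventory, only /b/ has exactly this specification, giving the surface form [əbðisi].

[əbðisi]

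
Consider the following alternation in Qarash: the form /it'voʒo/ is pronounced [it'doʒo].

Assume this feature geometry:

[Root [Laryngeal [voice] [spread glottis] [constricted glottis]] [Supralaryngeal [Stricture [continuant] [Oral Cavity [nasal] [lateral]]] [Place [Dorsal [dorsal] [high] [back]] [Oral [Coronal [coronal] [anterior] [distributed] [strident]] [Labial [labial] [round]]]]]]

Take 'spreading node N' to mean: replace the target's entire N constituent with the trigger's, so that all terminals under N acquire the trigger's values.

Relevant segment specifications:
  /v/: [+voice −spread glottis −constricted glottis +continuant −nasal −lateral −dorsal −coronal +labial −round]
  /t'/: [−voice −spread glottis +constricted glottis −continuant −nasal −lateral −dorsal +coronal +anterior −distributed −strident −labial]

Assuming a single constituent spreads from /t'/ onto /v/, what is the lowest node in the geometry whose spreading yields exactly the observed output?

Feature comparison: [continuant], [labial], [round], [coronal], [anterior], [distributed], [strident] differ between /v/ and [d]; the remaining terminals match.
Tracing each changed feature up the tree, the paths first meet at Supralaryngeal; any lower node misses at least one of them.
If Supralaryngeal spreads, every terminal under it takes /t'/'s value, producing [d] as observed.
Since [voice], [constricted glottis] are preserved even though /t'/ disagrees there, no node above Supralaryngeal spread.

Supralaryngeal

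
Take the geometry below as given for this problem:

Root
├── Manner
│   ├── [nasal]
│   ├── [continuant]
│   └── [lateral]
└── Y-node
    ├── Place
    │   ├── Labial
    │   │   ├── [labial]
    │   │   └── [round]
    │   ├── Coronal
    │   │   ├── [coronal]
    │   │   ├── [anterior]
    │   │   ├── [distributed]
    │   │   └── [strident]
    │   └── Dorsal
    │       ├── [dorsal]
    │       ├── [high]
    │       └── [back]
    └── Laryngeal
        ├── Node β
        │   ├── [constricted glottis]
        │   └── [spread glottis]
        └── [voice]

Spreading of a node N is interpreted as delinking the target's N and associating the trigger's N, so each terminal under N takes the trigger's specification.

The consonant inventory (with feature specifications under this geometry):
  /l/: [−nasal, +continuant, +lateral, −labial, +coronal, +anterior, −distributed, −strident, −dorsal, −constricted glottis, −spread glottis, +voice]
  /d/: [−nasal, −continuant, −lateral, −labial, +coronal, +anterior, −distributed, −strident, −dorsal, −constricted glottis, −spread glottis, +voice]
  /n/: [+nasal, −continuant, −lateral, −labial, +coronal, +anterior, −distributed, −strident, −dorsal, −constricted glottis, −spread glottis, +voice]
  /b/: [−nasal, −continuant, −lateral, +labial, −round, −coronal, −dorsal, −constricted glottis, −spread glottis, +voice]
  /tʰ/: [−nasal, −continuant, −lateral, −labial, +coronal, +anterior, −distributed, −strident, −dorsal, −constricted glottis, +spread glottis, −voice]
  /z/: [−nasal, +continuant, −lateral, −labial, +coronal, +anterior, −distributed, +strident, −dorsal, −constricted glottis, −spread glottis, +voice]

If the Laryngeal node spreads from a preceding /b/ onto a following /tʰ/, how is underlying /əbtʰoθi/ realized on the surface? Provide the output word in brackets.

[əbdoθi]

Laryngeal immediately or transitively dominates [constricted glottis], [spread glottis], [voice].
Spreading Laryngeal from /b/ onto /tʰ/ replaces those values with /b/'s: [−constricted glottis], [−spread glottis], [+voice]. Features outside Laryngeal ([nasal], [continuant], [lateral], …) stay as in /tʰ/.
This feature bundle is that of [d], so /əbtʰoθi/ surfaces as [əbdoθi].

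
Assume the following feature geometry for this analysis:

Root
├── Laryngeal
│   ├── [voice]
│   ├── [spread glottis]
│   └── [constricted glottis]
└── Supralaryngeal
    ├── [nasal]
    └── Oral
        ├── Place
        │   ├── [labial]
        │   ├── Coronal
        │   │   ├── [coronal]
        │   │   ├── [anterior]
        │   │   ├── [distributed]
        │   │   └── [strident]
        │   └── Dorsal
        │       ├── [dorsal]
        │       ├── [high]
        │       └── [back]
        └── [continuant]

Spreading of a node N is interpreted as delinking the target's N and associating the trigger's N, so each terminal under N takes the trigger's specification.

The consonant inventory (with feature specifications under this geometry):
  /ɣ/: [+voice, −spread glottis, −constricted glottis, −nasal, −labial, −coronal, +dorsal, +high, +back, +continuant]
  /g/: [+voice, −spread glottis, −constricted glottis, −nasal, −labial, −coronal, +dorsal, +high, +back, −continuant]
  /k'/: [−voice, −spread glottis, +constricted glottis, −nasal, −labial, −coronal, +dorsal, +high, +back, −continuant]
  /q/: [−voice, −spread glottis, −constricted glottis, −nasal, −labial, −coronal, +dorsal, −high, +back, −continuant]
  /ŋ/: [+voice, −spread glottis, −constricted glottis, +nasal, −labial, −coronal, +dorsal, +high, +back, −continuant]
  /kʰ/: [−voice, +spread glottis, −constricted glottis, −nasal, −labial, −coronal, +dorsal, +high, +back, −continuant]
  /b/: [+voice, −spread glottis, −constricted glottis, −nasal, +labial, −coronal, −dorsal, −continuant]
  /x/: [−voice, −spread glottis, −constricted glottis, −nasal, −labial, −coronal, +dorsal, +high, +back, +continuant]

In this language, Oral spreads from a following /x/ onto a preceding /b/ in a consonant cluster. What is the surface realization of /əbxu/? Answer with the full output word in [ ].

[əɣxu]

Oral immediately or transitively dominates [labial], [coronal], [anterior], [distributed], [strident], [dorsal], [high], [back], [continuant].
Spreading Oral from /x/ onto /b/ replaces those values with /x/'s: [−labial], [−coronal], [+dorsal], [+high], [+back], [+continuant]. Features outside Oral ([voice], [spread glottis], [constricted glottis], …) stay as in /b/.
The resulting bundle matches /ɣ/ in the inventory; substituting it for /b/ gives [əɣxu].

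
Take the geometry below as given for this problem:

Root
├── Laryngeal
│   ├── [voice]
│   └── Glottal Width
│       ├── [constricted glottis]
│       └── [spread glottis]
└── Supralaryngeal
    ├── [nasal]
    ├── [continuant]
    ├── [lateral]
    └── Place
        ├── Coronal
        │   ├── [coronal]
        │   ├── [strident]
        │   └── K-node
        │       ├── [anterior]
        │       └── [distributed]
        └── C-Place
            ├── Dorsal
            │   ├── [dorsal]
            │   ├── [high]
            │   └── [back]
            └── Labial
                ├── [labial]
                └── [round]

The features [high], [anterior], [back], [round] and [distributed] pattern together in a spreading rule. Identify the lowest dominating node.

[high] lies under Dorsal (below Supralaryngeal).
[anterior] lies under K-node (below Supralaryngeal).
[back]: Root → Supralaryngeal → Place → C-Place → Dorsal → [back].
[round]: Root → Supralaryngeal → Place → C-Place → Labial → [round].
[distributed]: Root → Supralaryngeal → Place → Coronal → K-node → [distributed].
The listed terminals split across distinct daughters of Place, so Place itself is the smallest node containing them all.

Place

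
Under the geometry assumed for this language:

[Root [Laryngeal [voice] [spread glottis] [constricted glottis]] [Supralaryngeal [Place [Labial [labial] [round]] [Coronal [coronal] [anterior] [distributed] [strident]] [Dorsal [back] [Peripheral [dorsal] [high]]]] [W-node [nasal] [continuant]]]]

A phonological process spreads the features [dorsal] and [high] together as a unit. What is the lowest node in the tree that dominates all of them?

Peripheral

[dorsal] is immediately dominated by Peripheral.
[high] is immediately dominated by Peripheral.
These paths first converge at Peripheral; no daughter of Peripheral dominates all 2 features, so Peripheral is the minimal constituent.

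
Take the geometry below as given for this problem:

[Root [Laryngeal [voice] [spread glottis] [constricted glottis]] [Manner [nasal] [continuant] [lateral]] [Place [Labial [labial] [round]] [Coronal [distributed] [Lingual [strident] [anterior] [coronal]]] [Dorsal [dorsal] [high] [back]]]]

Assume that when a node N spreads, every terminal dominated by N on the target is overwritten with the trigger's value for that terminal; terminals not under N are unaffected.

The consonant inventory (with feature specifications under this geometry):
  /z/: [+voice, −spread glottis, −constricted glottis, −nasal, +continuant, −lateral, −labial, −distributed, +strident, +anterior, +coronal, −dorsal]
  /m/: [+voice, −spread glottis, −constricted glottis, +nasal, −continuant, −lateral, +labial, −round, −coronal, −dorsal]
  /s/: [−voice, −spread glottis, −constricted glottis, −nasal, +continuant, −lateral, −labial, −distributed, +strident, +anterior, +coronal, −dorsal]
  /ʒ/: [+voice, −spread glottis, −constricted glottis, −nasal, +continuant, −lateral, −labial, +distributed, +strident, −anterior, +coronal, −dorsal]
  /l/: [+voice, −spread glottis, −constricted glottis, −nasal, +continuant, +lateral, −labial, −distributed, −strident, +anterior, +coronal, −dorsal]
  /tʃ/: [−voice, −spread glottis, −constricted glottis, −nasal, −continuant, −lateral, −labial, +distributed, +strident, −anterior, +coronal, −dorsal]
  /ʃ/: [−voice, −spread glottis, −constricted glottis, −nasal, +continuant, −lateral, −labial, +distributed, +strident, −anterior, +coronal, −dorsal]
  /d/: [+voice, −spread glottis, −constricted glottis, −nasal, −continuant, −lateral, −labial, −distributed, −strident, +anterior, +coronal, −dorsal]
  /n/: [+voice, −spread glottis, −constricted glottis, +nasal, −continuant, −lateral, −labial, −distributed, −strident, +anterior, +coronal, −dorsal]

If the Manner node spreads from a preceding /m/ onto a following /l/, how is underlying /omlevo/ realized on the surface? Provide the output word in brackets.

Terminals under Manner in this geometry: [nasal], [continuant], [lateral].
Spreading Manner from /m/ onto /l/ replaces those values with /m/'s: [+nasal], [−continuant], [−lateral]. Features outside Manner ([voice], [spread glottis], [constricted glottis], …) stay as in /l/.
The resulting bundle matches /n/ in the inventory; substituting it for /l/ gives [omnevo].

[omnevo]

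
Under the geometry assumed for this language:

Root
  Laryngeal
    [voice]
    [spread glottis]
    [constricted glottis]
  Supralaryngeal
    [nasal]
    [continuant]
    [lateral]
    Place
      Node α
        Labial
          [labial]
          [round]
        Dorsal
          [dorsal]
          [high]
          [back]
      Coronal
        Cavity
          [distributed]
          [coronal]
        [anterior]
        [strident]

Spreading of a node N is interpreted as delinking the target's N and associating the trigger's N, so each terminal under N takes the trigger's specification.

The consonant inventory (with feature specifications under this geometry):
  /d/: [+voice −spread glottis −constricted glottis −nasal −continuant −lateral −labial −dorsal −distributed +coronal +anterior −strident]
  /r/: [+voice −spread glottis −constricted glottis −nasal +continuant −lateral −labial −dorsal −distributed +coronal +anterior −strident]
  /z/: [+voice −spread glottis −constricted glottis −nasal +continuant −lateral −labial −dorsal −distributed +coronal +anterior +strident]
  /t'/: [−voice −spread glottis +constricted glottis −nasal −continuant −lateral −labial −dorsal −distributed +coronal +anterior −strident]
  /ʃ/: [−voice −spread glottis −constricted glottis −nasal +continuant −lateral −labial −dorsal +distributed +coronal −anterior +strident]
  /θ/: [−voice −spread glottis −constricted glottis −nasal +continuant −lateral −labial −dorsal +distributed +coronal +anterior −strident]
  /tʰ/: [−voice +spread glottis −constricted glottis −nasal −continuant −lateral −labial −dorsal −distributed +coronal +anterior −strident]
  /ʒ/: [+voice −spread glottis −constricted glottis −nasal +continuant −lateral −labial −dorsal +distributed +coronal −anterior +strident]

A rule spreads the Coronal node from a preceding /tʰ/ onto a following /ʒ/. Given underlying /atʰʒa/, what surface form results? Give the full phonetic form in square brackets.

[atʰra]

Terminals under Coronal in this geometry: [distributed], [coronal], [anterior], [strident].
Spreading Coronal from /tʰ/ onto /ʒ/ replaces those values with /tʰ/'s: [−distributed], [+coronal], [+anterior], [−strident]. Features outside Coronal ([voice], [spread glottis], [constricted glottis], …) stay as in /ʒ/.
The resulting bundle matches /r/ in the inventory; substituting it for /ʒ/ gives [atʰra].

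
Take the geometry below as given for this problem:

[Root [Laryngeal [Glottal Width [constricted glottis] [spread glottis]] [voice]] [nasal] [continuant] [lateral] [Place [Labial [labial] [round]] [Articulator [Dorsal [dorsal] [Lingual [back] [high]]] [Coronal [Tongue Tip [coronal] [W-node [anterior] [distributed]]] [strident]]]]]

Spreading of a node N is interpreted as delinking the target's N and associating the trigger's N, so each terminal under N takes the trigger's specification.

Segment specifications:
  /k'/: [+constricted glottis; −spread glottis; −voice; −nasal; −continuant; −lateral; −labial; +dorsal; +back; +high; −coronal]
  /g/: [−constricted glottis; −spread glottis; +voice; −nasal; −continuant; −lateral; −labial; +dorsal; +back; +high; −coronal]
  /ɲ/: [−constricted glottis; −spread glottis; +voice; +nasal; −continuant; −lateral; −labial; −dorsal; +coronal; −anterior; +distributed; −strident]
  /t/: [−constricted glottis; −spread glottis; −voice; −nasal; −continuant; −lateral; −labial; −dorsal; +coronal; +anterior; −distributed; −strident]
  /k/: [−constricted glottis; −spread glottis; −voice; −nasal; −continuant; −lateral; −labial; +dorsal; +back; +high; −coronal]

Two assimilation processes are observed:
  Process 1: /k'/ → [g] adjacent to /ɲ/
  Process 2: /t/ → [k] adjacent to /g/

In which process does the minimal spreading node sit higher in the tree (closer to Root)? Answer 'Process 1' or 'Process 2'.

Process 1 alters [voice], [constricted glottis]; the lowest common ancestor is Laryngeal (depth 1 from Root).
Process 2 alters [coronal], [anterior], [distributed], [strident], [dorsal], [high], [back]; the lowest common ancestor is Articulator (depth 2 from Root).
Laryngeal (depth 1) sits above Articulator (depth 2), making Process 1 the one with the higher spreading node.

Process 1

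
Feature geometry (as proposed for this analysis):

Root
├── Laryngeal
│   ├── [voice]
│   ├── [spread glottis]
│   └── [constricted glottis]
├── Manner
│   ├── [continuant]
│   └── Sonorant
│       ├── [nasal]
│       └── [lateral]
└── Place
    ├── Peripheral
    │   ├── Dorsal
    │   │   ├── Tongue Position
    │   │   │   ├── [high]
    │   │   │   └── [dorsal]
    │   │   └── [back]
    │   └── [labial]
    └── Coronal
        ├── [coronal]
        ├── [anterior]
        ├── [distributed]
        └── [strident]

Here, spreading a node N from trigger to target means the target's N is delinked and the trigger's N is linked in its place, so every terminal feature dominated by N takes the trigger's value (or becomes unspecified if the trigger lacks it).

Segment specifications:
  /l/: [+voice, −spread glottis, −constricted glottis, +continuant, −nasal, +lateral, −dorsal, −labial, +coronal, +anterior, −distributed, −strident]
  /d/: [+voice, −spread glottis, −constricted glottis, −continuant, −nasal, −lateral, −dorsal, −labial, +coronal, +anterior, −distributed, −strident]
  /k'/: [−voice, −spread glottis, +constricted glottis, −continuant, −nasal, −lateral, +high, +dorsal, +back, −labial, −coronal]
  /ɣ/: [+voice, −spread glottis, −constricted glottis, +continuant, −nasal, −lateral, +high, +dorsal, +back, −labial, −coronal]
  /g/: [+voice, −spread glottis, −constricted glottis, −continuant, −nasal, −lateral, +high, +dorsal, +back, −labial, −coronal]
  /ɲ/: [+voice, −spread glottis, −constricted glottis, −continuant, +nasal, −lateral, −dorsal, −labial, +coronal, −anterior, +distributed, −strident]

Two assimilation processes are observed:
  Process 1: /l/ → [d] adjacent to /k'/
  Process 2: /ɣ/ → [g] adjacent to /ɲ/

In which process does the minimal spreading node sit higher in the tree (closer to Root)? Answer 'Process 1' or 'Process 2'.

Process 1

Process 1 alters [continuant], [lateral]; the lowest common ancestor is Manner (depth 1 from Root).
Process 2: the feature that changes is [continuant]; the minimal node is [continuant] (depth 2).
Manner is closer to Root than [continuant], so Process 1 spreads the higher node.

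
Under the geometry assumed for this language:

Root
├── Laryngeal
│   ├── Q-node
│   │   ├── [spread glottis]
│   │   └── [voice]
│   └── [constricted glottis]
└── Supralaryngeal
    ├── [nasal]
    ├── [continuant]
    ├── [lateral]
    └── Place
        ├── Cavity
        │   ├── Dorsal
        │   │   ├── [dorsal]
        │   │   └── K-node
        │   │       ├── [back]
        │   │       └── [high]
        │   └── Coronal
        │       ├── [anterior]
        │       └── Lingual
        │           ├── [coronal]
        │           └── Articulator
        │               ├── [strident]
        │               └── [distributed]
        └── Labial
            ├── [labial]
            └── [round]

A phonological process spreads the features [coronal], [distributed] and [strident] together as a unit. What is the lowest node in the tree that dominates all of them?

[coronal]: Root / Supralaryngeal / Place / Cavity / Coronal / Lingual / [coronal].
[distributed]: Root / Supralaryngeal / Place / Cavity / Coronal / Lingual / Articulator / [distributed].
[strident]: Root / Supralaryngeal / Place / Cavity / Coronal / Lingual / Articulator / [strident].
Lingual is the lowest common ancestor — every listed feature sits under it, and no single subconstituent of Lingual covers them all.

Lingual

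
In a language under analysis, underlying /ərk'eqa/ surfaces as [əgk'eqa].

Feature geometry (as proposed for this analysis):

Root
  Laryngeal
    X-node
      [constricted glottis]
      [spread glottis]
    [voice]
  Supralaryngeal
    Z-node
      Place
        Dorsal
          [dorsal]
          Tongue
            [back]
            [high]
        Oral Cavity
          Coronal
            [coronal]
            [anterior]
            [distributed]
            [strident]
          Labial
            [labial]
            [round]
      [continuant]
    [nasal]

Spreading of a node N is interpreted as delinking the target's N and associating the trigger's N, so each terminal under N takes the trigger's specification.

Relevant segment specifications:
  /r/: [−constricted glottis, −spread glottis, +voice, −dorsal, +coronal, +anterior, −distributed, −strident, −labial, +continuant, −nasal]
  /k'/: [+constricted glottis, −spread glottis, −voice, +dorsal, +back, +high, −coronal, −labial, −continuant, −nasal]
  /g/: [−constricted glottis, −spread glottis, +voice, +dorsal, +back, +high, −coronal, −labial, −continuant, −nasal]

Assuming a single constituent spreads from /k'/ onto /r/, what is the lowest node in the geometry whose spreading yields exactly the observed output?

The alternation /r/ → [g] changes [continuant], [coronal], [anterior], [distributed], [strident], [dorsal], [high], [back] and nothing else.
These terminals are all dominated by Z-node, and no proper subconstituent of Z-node covers them all; Z-node is their lowest common ancestor.
Delinking /r/'s Z-node and associating /k'/'s Z-node gives precisely the feature bundle of [g].
[voice], [constricted glottis] stay as in /r/ although /k'/ differs there, so no node dominating them spread; among the remaining candidates Z-node is the lowest that derives the output.

Z-node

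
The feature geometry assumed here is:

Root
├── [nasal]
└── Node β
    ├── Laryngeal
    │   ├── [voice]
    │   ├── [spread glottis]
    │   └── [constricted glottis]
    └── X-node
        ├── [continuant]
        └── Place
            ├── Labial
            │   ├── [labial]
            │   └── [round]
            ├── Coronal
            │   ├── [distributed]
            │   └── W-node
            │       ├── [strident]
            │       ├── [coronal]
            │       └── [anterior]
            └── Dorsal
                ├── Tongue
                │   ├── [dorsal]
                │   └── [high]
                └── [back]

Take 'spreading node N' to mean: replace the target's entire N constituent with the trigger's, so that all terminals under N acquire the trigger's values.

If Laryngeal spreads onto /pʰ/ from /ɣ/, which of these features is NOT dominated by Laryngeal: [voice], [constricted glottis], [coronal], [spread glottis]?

[coronal]

Under this geometry, Laryngeal contains [voice], [spread glottis], [constricted glottis].
[spread glottis], [constricted glottis], [voice] all lie under Laryngeal, so they are overwritten when Laryngeal spreads.
[coronal] attaches under W-node, not under Laryngeal, so /pʰ/ retains its own value for [coronal].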